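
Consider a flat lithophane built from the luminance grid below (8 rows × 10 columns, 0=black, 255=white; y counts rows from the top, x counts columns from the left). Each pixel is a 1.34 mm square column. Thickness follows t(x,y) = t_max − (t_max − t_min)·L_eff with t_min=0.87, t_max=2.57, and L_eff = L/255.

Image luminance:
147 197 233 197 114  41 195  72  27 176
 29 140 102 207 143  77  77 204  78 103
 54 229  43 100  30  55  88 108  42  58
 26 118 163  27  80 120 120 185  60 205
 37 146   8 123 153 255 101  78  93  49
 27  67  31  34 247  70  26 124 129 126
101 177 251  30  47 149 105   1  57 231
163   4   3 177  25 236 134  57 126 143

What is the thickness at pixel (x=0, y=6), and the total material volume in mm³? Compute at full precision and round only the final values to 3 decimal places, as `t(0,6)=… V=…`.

t(0,6)=1.897 V=266.096

span = t_max - t_min = 2.57 - 0.87 = 1.700
L(0,6) = 101, L_eff = 101/255 = 0.396078
t(0,6) = 2.57 - 1.700·0.396078 = 1.897
Σt over all 8·10 pixels = 22229/150 ≈ 148.1933333
V = pitch²·Σt = 1.34²·22229/150 = 266.096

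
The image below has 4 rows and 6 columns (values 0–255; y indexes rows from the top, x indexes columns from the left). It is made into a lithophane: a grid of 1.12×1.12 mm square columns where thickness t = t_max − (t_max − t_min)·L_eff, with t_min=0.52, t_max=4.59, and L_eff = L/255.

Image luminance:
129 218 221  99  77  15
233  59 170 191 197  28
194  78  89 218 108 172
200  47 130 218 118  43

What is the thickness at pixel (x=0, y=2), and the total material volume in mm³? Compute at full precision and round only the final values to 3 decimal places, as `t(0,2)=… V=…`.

span = t_max - t_min = 4.59 - 0.52 = 4.070
L(0,2) = 194, L_eff = 194/255 = 0.760784
t(0,2) = 4.59 - 4.070·0.760784 = 1.494
Σt over all 4·6 pixels = 123793/2125 ≈ 58.2555294
V = pitch²·Σt = 1.12²·123793/2125 = 73.076

t(0,2)=1.494 V=73.076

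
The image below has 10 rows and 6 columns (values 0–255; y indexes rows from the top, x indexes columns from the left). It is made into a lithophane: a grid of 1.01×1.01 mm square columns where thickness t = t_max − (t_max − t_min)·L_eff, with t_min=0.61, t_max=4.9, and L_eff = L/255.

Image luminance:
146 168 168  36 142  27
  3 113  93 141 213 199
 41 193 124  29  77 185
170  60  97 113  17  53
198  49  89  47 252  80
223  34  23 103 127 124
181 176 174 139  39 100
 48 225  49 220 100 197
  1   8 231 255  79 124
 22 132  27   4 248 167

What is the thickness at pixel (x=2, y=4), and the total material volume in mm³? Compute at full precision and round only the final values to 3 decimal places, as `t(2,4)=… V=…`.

t(2,4)=3.403 V=181.442

span = t_max - t_min = 4.9 - 0.61 = 4.290
L(2,4) = 89, L_eff = 89/255 = 0.349020
t(2,4) = 4.9 - 4.290·0.349020 = 3.403
Σt over all 10·6 pixels = 1511871/8500 ≈ 177.8671765
V = pitch²·Σt = 1.01²·1511871/8500 = 181.442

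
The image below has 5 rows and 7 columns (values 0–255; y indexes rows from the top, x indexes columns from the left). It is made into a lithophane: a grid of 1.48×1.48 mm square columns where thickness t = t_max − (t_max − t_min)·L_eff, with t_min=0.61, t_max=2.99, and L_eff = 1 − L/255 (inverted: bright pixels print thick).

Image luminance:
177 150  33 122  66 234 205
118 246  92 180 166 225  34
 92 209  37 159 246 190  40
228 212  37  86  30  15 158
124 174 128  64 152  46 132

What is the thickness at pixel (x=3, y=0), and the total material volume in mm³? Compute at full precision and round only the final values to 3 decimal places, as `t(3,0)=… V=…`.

t(3,0)=1.749 V=140.949

span = t_max - t_min = 2.99 - 0.61 = 2.380
L(3,0) = 122, L_eff = 1 - 122/255 = 0.521569 (inverted)
t(3,0) = 2.99 - 2.380·0.521569 = 1.749
Σt over all 5·7 pixels = 96523/1500 ≈ 64.3486667
V = pitch²·Σt = 1.48²·96523/1500 = 140.949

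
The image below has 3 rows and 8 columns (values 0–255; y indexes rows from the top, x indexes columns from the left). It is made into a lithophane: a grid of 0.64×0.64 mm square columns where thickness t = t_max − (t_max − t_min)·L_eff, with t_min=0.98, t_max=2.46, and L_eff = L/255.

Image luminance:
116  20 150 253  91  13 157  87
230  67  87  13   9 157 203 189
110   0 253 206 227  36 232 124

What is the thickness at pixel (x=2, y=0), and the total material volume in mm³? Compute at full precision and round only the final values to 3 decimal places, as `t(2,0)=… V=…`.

span = t_max - t_min = 2.46 - 0.98 = 1.480
L(2,0) = 150, L_eff = 150/255 = 0.588235
t(2,0) = 2.46 - 1.480·0.588235 = 1.589
Σt over all 3·8 pixels = 17618/425 ≈ 41.4541176
V = pitch²·Σt = 0.64²·17618/425 = 16.980

t(2,0)=1.589 V=16.980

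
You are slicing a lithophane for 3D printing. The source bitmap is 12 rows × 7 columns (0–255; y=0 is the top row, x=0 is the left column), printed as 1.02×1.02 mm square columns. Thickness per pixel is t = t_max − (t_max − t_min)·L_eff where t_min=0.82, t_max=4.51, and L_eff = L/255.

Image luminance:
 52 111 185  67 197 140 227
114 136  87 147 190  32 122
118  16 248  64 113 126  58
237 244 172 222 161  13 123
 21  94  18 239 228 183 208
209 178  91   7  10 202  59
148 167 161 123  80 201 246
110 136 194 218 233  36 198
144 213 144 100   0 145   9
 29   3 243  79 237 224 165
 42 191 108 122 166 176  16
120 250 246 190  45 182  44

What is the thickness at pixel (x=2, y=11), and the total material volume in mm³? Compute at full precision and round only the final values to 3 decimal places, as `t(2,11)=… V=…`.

span = t_max - t_min = 4.51 - 0.82 = 3.690
L(2,11) = 246, L_eff = 246/255 = 0.964706
t(2,11) = 4.51 - 3.690·0.964706 = 0.950
Σt over all 12·7 pixels = 1823721/8500 ≈ 214.5554118
V = pitch²·Σt = 1.02²·1823721/8500 = 223.223

t(2,11)=0.950 V=223.223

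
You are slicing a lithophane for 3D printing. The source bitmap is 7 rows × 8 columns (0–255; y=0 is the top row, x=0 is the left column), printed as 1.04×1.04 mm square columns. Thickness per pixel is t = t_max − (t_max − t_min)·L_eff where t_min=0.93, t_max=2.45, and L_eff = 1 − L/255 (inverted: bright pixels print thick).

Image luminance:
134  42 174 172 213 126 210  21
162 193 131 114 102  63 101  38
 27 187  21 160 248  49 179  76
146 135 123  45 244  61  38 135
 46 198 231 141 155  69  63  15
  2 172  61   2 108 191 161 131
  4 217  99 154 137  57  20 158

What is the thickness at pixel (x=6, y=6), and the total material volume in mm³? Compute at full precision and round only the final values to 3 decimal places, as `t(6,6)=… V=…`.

t(6,6)=1.049 V=97.991

span = t_max - t_min = 2.45 - 0.93 = 1.520
L(6,6) = 20, L_eff = 1 - 20/255 = 0.921569 (inverted)
t(6,6) = 2.45 - 1.520·0.921569 = 1.049
Σt over all 7·8 pixels = 192522/2125 ≈ 90.5985882
V = pitch²·Σt = 1.04²·192522/2125 = 97.991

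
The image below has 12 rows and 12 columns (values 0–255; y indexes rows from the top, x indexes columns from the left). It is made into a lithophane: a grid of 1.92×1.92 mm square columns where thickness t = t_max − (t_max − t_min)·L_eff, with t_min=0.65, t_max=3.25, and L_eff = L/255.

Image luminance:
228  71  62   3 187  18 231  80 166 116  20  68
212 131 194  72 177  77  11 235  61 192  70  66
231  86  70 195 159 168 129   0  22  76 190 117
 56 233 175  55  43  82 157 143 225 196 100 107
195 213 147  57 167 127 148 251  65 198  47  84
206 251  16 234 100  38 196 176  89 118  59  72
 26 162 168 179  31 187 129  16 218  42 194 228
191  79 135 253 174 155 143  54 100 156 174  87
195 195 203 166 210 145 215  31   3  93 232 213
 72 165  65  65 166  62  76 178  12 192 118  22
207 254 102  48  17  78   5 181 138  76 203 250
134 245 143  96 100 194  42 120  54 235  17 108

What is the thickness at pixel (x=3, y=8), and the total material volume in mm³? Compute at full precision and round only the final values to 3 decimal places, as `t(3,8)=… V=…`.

t(3,8)=1.557 V=1032.172

span = t_max - t_min = 3.25 - 0.65 = 2.600
L(3,8) = 166, L_eff = 166/255 = 0.650980
t(3,8) = 3.25 - 2.600·0.650980 = 1.557
Σt over all 12·12 pixels = 356993/1275 ≈ 279.9945098
V = pitch²·Σt = 1.92²·356993/1275 = 1032.172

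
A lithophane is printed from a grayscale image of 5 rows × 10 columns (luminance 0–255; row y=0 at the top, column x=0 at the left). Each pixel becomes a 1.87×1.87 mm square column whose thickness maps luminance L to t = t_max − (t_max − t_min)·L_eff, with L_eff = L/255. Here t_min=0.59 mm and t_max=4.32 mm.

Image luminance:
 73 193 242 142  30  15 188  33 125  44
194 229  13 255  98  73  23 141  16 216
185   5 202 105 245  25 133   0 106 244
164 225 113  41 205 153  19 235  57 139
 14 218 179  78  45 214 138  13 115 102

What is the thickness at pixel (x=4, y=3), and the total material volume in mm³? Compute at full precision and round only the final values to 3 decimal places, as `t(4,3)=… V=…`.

t(4,3)=1.321 V=445.357

span = t_max - t_min = 4.32 - 0.59 = 3.730
L(4,3) = 205, L_eff = 205/255 = 0.803922
t(4,3) = 4.32 - 3.730·0.803922 = 1.321
Σt over all 5·10 pixels = 54127/425 ≈ 127.3576471
V = pitch²·Σt = 1.87²·54127/425 = 445.357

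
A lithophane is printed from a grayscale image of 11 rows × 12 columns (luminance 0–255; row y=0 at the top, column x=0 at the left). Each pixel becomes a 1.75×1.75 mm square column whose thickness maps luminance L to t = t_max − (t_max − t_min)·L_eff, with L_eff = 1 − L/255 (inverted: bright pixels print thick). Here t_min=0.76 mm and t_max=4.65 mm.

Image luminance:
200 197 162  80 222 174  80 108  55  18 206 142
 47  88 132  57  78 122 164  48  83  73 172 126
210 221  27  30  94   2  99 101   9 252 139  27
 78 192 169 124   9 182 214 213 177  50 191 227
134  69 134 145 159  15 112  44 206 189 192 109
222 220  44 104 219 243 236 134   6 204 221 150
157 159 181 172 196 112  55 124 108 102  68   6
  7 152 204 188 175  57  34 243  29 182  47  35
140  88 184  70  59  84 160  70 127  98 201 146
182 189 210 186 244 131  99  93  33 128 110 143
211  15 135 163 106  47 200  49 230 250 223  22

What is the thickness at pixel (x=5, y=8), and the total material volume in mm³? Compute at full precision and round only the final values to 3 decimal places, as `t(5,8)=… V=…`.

t(5,8)=2.041 V=1101.485

span = t_max - t_min = 4.65 - 0.76 = 3.890
L(5,8) = 84, L_eff = 1 - 84/255 = 0.670588 (inverted)
t(5,8) = 4.65 - 3.890·0.670588 = 2.041
Σt over all 11·12 pixels = 3057183/8500 ≈ 359.6685882
V = pitch²·Σt = 1.75²·3057183/8500 = 1101.485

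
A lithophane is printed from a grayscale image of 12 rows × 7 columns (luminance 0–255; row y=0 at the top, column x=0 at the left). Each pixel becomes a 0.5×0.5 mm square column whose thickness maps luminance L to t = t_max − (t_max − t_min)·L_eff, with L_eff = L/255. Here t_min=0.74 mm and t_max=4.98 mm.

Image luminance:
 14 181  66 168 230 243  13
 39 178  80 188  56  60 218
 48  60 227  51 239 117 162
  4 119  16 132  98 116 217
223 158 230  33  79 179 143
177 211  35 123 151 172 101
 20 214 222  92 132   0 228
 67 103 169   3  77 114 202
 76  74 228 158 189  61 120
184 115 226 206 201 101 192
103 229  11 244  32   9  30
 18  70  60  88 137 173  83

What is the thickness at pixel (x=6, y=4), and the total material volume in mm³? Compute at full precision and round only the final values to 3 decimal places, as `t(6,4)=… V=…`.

t(6,4)=2.602 V=61.282

span = t_max - t_min = 4.98 - 0.74 = 4.240
L(6,4) = 143, L_eff = 143/255 = 0.560784
t(6,4) = 4.98 - 4.240·0.560784 = 2.602
Σt over all 12·7 pixels = 520898/2125 ≈ 245.1284706
V = pitch²·Σt = 0.5²·520898/2125 = 61.282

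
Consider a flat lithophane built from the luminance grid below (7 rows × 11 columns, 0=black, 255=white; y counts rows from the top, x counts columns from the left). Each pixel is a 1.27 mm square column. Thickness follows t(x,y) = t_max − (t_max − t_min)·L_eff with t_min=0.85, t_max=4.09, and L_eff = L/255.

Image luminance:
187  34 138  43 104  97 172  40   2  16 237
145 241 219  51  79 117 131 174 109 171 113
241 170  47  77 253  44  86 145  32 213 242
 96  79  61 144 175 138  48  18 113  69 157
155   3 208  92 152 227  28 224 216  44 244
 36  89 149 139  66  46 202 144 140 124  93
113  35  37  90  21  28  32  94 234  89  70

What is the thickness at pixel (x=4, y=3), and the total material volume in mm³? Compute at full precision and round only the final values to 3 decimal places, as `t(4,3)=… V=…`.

span = t_max - t_min = 4.09 - 0.85 = 3.240
L(4,3) = 175, L_eff = 175/255 = 0.686275
t(4,3) = 4.09 - 3.240·0.686275 = 1.866
Σt over all 7·11 pixels = 1712249/8500 ≈ 201.4410588
V = pitch²·Σt = 1.27²·1712249/8500 = 324.904

t(4,3)=1.866 V=324.904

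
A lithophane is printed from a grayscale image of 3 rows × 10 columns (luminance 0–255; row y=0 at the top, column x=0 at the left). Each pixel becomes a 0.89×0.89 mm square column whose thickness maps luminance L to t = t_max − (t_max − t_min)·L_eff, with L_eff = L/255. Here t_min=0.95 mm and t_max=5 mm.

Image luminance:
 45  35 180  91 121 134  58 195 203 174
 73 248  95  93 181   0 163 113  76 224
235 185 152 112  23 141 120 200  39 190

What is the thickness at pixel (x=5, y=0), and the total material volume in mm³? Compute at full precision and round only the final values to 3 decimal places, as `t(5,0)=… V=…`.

t(5,0)=2.872 V=69.764

span = t_max - t_min = 5 - 0.95 = 4.050
L(5,0) = 134, L_eff = 134/255 = 0.525490
t(5,0) = 5 - 4.050·0.525490 = 2.872
Σt over all 3·10 pixels = 149727/1700 ≈ 88.0747059
V = pitch²·Σt = 0.89²·149727/1700 = 69.764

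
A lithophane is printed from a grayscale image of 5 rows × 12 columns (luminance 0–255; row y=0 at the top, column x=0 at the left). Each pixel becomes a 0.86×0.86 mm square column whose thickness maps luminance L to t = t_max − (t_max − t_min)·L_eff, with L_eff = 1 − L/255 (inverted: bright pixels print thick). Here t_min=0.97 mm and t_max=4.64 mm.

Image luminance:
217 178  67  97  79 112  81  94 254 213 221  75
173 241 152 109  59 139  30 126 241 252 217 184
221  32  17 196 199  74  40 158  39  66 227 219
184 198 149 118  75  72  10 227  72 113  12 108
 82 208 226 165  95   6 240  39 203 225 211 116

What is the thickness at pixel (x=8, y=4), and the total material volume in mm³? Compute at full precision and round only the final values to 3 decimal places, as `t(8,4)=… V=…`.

t(8,4)=3.892 V=130.893

span = t_max - t_min = 4.64 - 0.97 = 3.670
L(8,4) = 203, L_eff = 1 - 203/255 = 0.203922 (inverted)
t(8,4) = 4.64 - 3.670·0.203922 = 3.892
Σt over all 5·12 pixels = 1504317/8500 ≈ 176.9784706
V = pitch²·Σt = 0.86²·1504317/8500 = 130.893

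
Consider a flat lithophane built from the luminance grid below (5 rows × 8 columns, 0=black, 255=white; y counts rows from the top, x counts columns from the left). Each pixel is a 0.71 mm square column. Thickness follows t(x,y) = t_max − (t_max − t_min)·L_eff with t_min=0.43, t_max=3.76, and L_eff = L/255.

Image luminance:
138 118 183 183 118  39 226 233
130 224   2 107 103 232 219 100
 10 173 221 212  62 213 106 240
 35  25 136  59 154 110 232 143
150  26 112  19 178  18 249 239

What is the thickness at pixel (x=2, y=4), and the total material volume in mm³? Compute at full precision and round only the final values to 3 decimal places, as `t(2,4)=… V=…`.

span = t_max - t_min = 3.76 - 0.43 = 3.330
L(2,4) = 112, L_eff = 112/255 = 0.439216
t(2,4) = 3.76 - 3.330·0.439216 = 2.297
Σt over all 5·8 pixels = 670453/8500 ≈ 78.8768235
V = pitch²·Σt = 0.71²·670453/8500 = 39.762

t(2,4)=2.297 V=39.762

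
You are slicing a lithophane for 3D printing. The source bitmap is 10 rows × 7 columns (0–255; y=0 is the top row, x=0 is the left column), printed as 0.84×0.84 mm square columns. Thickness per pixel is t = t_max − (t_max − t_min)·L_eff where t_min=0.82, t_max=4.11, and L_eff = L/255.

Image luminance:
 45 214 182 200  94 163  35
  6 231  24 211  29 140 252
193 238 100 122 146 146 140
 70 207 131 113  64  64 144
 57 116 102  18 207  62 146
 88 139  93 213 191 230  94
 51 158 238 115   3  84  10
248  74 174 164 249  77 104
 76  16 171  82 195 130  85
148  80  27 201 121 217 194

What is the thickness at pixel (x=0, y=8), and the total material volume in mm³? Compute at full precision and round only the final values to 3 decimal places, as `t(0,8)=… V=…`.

t(0,8)=3.129 V=121.505

span = t_max - t_min = 4.11 - 0.82 = 3.290
L(0,8) = 76, L_eff = 76/255 = 0.298039
t(0,8) = 4.11 - 3.290·0.298039 = 3.129
Σt over all 10·7 pixels = 731857/4250 ≈ 172.2016471
V = pitch²·Σt = 0.84²·731857/4250 = 121.505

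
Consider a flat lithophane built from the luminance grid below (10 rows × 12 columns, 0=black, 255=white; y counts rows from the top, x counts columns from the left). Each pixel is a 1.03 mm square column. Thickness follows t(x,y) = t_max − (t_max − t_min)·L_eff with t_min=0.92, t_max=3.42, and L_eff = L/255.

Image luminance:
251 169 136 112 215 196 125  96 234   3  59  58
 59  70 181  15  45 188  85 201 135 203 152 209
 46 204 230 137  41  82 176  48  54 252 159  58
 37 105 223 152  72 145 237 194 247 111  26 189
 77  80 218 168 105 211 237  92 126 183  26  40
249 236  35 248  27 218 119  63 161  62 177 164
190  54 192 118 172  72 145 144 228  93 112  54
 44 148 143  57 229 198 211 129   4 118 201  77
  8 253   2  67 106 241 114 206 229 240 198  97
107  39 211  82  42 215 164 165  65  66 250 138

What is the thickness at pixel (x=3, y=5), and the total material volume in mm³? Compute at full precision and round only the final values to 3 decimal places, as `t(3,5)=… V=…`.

t(3,5)=0.989 V=267.085

span = t_max - t_min = 3.42 - 0.92 = 2.500
L(3,5) = 248, L_eff = 248/255 = 0.972549
t(3,5) = 3.42 - 2.500·0.972549 = 0.989
Σt over all 10·12 pixels = 21399/85 ≈ 251.7529412
V = pitch²·Σt = 1.03²·21399/85 = 267.085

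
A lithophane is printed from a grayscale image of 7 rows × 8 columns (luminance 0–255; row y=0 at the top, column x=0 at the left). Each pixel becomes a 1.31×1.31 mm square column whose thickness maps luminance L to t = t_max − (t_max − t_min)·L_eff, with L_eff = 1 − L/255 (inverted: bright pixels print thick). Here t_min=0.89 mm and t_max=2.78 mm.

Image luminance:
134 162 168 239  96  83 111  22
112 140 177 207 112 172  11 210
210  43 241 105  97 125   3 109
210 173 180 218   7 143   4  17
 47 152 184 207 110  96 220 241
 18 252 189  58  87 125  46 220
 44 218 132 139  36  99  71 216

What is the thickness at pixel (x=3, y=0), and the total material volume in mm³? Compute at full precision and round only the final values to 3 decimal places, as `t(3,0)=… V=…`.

span = t_max - t_min = 2.78 - 0.89 = 1.890
L(3,0) = 239, L_eff = 1 - 239/255 = 0.062745 (inverted)
t(3,0) = 2.78 - 1.890·0.062745 = 2.661
Σt over all 7·8 pixels = 220066/2125 ≈ 103.5604706
V = pitch²·Σt = 1.31²·220066/2125 = 177.720

t(3,0)=2.661 V=177.720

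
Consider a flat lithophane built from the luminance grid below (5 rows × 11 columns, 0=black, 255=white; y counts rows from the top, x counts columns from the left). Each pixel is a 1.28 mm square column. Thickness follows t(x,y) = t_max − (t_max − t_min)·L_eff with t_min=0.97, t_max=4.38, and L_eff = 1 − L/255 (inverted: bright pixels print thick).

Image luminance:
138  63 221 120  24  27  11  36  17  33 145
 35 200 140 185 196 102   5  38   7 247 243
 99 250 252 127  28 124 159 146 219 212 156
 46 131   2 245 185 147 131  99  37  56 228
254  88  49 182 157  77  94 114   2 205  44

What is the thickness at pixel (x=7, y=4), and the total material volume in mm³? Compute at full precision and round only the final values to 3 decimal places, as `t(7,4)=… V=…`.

t(7,4)=2.494 V=231.530

span = t_max - t_min = 4.38 - 0.97 = 3.410
L(7,4) = 114, L_eff = 1 - 114/255 = 0.552941 (inverted)
t(7,4) = 4.38 - 3.410·0.552941 = 2.494
Σt over all 5·11 pixels = 3603523/25500 ≈ 141.3146275
V = pitch²·Σt = 1.28²·3603523/25500 = 231.530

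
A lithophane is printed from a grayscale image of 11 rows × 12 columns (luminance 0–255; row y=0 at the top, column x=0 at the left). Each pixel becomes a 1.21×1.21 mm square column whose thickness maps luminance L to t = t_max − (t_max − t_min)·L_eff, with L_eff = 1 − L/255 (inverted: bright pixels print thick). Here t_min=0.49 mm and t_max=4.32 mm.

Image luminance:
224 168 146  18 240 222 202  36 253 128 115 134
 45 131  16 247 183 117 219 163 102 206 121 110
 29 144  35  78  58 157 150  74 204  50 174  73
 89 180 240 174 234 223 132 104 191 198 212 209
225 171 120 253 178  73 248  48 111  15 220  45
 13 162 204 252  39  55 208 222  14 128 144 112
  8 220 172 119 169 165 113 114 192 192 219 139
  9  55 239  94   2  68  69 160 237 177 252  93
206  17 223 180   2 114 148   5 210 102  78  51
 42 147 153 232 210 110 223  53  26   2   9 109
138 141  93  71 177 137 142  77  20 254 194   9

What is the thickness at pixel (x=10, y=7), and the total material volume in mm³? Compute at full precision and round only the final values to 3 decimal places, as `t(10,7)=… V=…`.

t(10,7)=4.275 V=481.726

span = t_max - t_min = 4.32 - 0.49 = 3.830
L(10,7) = 252, L_eff = 1 - 252/255 = 0.011765 (inverted)
t(10,7) = 4.32 - 3.830·0.011765 = 4.275
Σt over all 11·12 pixels = 419507/1275 ≈ 329.0250980
V = pitch²·Σt = 1.21²·419507/1275 = 481.726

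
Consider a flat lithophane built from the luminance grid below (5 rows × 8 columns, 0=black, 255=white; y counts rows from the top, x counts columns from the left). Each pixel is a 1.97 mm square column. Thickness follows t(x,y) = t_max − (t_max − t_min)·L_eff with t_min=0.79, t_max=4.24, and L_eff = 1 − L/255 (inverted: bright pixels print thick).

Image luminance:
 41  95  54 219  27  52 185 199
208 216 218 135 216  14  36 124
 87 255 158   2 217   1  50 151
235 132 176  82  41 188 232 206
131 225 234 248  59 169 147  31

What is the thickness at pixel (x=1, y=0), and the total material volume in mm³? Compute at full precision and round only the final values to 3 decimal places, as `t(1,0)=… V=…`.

span = t_max - t_min = 4.24 - 0.79 = 3.450
L(1,0) = 95, L_eff = 1 - 95/255 = 0.627451 (inverted)
t(1,0) = 4.24 - 3.450·0.627451 = 2.075
Σt over all 5·8 pixels = 45032/425 ≈ 105.9576471
V = pitch²·Σt = 1.97²·45032/425 = 411.211

t(1,0)=2.075 V=411.211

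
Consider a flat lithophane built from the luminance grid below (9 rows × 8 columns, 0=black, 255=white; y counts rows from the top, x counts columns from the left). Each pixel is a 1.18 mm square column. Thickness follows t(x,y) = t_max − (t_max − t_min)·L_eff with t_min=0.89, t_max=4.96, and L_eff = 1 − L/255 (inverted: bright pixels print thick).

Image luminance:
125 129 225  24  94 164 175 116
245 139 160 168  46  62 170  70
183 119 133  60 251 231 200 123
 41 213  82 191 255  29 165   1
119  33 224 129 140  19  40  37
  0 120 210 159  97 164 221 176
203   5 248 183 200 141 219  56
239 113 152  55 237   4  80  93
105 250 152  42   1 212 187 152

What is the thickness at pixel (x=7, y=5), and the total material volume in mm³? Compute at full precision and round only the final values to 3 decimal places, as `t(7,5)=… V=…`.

span = t_max - t_min = 4.96 - 0.89 = 4.070
L(7,5) = 176, L_eff = 1 - 176/255 = 0.309804 (inverted)
t(7,5) = 4.96 - 4.070·0.309804 = 3.699
Σt over all 9·8 pixels = 923947/4250 ≈ 217.3992941
V = pitch²·Σt = 1.18²·923947/4250 = 302.707

t(7,5)=3.699 V=302.707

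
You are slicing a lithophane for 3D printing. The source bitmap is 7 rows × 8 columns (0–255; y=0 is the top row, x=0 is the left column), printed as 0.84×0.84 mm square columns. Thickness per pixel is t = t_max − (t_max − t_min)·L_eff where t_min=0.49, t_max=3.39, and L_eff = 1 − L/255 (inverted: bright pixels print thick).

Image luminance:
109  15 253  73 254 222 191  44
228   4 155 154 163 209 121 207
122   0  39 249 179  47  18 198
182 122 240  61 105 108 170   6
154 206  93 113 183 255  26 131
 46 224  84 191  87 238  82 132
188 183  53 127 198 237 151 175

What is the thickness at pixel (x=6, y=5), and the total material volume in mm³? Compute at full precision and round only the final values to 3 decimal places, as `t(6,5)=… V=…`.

t(6,5)=1.423 V=81.993

span = t_max - t_min = 3.39 - 0.49 = 2.900
L(6,5) = 82, L_eff = 1 - 82/255 = 0.678431 (inverted)
t(6,5) = 3.39 - 2.900·0.678431 = 1.423
Σt over all 7·8 pixels = 296317/2550 ≈ 116.2027451
V = pitch²·Σt = 0.84²·296317/2550 = 81.993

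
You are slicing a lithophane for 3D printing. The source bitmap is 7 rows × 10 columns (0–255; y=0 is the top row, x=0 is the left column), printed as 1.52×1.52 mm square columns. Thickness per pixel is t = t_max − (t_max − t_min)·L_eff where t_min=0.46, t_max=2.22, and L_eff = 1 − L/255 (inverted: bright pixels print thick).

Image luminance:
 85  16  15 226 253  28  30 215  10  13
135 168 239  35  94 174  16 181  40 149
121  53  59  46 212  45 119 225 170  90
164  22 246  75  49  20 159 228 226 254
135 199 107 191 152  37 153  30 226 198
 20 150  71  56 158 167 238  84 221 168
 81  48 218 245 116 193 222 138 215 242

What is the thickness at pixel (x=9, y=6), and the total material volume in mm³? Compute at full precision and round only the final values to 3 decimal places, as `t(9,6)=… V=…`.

t(9,6)=2.130 V=220.846

span = t_max - t_min = 2.22 - 0.46 = 1.760
L(9,6) = 242, L_eff = 1 - 242/255 = 0.050980 (inverted)
t(9,6) = 2.22 - 1.760·0.050980 = 2.130
Σt over all 7·10 pixels = 609371/6375 ≈ 95.5876078
V = pitch²·Σt = 1.52²·609371/6375 = 220.846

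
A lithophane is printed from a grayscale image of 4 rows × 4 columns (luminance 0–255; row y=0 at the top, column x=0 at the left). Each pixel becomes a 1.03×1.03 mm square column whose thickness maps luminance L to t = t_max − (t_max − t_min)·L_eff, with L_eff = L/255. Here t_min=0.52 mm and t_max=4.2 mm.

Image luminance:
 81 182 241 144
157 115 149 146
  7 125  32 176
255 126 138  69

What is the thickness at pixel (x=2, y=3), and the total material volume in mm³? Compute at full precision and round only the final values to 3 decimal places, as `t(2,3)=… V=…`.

t(2,3)=2.208 V=38.483

span = t_max - t_min = 4.2 - 0.52 = 3.680
L(2,3) = 138, L_eff = 138/255 = 0.541176
t(2,3) = 4.2 - 3.680·0.541176 = 2.208
Σt over all 4·4 pixels = 231244/6375 ≈ 36.2735686
V = pitch²·Σt = 1.03²·231244/6375 = 38.483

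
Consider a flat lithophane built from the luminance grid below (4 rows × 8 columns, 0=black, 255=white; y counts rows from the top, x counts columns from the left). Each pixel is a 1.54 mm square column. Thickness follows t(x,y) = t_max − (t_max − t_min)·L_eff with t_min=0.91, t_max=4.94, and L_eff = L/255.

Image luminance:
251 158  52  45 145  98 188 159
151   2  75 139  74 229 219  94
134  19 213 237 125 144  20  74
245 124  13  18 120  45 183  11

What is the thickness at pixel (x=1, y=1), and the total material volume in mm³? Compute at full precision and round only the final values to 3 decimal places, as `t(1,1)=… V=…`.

t(1,1)=4.908 V=232.326

span = t_max - t_min = 4.94 - 0.91 = 4.030
L(1,1) = 2, L_eff = 2/255 = 0.007843
t(1,1) = 4.94 - 4.030·0.007843 = 4.908
Σt over all 4·8 pixels = 208169/2125 ≈ 97.9618824
V = pitch²·Σt = 1.54²·208169/2125 = 232.326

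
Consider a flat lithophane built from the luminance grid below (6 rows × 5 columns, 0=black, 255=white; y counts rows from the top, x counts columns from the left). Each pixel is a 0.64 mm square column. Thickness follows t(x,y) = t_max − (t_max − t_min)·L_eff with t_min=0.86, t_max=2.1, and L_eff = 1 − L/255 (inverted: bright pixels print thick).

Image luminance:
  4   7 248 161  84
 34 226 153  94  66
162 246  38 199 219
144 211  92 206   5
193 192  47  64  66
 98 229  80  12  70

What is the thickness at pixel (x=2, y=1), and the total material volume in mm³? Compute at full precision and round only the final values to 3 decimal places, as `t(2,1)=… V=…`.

span = t_max - t_min = 2.1 - 0.86 = 1.240
L(2,1) = 153, L_eff = 1 - 153/255 = 0.400000 (inverted)
t(2,1) = 2.1 - 1.240·0.400000 = 1.604
Σt over all 6·5 pixels = 2221/51 ≈ 43.5490196
V = pitch²·Σt = 0.64²·2221/51 = 17.838

t(2,1)=1.604 V=17.838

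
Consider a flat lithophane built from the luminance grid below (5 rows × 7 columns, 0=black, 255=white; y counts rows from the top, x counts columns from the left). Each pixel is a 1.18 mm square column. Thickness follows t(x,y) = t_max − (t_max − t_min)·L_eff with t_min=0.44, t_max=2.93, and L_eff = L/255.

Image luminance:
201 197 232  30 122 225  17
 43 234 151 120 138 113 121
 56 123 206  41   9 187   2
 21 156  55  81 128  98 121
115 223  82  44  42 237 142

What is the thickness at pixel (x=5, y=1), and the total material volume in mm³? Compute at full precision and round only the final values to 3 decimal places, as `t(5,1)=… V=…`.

t(5,1)=1.827 V=86.869

span = t_max - t_min = 2.93 - 0.44 = 2.490
L(5,1) = 113, L_eff = 113/255 = 0.443137
t(5,1) = 2.93 - 2.490·0.443137 = 1.827
Σt over all 5·7 pixels = 132574/2125 ≈ 62.3877647
V = pitch²·Σt = 1.18²·132574/2125 = 86.869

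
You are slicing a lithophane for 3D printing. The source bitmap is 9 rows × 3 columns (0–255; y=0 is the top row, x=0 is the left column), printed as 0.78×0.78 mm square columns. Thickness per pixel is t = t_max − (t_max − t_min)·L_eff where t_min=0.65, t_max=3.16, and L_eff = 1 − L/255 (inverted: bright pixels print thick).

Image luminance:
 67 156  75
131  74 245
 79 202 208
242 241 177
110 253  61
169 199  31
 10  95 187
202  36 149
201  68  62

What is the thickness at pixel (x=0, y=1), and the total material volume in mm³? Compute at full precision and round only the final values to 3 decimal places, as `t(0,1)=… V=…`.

t(0,1)=1.939 V=33.015

span = t_max - t_min = 3.16 - 0.65 = 2.510
L(0,1) = 131, L_eff = 1 - 131/255 = 0.486275 (inverted)
t(0,1) = 3.16 - 2.510·0.486275 = 1.939
Σt over all 9·3 pixels = 276751/5100 ≈ 54.2649020
V = pitch²·Σt = 0.78²·276751/5100 = 33.015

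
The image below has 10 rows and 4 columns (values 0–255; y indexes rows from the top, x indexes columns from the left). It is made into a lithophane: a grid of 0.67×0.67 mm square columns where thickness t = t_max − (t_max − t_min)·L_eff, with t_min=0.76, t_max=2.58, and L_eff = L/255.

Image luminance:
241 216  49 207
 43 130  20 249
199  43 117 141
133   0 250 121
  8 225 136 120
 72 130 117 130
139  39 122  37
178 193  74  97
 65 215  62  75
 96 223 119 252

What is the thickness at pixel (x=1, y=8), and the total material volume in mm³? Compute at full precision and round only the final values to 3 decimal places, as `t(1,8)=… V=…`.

span = t_max - t_min = 2.58 - 0.76 = 1.820
L(1,8) = 215, L_eff = 215/255 = 0.843137
t(1,8) = 2.58 - 1.820·0.843137 = 1.045
Σt over all 10·4 pixels = 50191/750 ≈ 66.9213333
V = pitch²·Σt = 0.67²·50191/750 = 30.041

t(1,8)=1.045 V=30.041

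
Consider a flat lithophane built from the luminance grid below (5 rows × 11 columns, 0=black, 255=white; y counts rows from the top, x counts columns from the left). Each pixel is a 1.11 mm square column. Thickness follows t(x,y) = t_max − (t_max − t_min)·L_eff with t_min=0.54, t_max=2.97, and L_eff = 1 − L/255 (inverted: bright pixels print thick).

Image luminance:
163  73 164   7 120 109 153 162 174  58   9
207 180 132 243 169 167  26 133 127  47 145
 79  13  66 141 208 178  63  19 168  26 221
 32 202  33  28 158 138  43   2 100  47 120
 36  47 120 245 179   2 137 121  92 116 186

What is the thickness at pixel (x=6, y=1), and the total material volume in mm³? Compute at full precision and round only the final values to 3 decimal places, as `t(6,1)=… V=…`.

t(6,1)=0.788 V=108.614

span = t_max - t_min = 2.97 - 0.54 = 2.430
L(6,1) = 26, L_eff = 1 - 26/255 = 0.898039 (inverted)
t(6,1) = 2.97 - 2.430·0.898039 = 0.788
Σt over all 5·11 pixels = 187326/2125 ≈ 88.1534118
V = pitch²·Σt = 1.11²·187326/2125 = 108.614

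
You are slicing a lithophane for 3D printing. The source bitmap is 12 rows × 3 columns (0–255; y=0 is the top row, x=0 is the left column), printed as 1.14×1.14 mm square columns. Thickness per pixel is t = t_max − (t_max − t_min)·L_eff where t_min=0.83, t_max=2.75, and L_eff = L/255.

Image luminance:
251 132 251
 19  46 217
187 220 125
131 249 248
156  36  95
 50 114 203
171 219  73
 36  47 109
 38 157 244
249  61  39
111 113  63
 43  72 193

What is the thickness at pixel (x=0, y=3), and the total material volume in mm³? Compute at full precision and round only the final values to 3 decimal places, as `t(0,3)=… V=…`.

span = t_max - t_min = 2.75 - 0.83 = 1.920
L(0,3) = 131, L_eff = 131/255 = 0.513725
t(0,3) = 2.75 - 1.920·0.513725 = 1.764
Σt over all 12·3 pixels = 134087/2125 ≈ 63.0997647
V = pitch²·Σt = 1.14²·134087/2125 = 82.004

t(0,3)=1.764 V=82.004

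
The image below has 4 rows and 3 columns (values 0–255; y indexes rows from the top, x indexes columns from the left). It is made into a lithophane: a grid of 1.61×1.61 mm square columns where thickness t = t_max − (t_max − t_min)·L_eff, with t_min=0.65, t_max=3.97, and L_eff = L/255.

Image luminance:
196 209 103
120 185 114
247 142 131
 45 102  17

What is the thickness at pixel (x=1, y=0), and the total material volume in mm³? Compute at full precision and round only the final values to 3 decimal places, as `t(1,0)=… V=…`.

t(1,0)=1.249 V=69.119

span = t_max - t_min = 3.97 - 0.65 = 3.320
L(1,0) = 209, L_eff = 209/255 = 0.819608
t(1,0) = 3.97 - 3.320·0.819608 = 1.249
Σt over all 4·3 pixels = 56664/2125 ≈ 26.6654118
V = pitch²·Σt = 1.61²·56664/2125 = 69.119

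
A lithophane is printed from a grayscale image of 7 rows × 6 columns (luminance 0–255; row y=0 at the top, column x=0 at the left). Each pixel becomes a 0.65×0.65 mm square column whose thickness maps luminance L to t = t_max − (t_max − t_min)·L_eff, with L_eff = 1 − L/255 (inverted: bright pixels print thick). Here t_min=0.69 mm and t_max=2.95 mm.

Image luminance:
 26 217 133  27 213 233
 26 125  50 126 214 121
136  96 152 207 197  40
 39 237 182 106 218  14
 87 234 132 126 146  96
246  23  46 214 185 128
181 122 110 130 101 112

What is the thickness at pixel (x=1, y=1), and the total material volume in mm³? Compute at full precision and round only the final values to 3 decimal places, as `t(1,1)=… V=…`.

t(1,1)=1.798 V=33.041

span = t_max - t_min = 2.95 - 0.69 = 2.260
L(1,1) = 125, L_eff = 1 - 125/255 = 0.509804 (inverted)
t(1,1) = 2.95 - 2.260·0.509804 = 1.798
Σt over all 7·6 pixels = 997097/12750 ≈ 78.2036863
V = pitch²·Σt = 0.65²·997097/12750 = 33.041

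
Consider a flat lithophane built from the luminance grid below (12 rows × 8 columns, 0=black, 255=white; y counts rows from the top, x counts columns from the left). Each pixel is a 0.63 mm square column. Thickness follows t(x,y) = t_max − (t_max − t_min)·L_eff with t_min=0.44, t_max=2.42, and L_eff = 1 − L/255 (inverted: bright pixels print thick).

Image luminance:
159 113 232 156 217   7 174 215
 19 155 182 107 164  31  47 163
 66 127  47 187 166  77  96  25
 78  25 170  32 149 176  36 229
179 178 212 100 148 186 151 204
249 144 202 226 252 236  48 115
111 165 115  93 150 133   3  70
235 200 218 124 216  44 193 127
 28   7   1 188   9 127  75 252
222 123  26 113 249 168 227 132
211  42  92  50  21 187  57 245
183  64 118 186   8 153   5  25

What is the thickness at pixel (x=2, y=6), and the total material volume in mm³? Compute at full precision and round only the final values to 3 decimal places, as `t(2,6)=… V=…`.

t(2,6)=1.333 V=55.127

span = t_max - t_min = 2.42 - 0.44 = 1.980
L(2,6) = 115, L_eff = 1 - 115/255 = 0.549020 (inverted)
t(2,6) = 2.42 - 1.980·0.549020 = 1.333
Σt over all 12·8 pixels = 295152/2125 ≈ 138.8950588
V = pitch²·Σt = 0.63²·295152/2125 = 55.127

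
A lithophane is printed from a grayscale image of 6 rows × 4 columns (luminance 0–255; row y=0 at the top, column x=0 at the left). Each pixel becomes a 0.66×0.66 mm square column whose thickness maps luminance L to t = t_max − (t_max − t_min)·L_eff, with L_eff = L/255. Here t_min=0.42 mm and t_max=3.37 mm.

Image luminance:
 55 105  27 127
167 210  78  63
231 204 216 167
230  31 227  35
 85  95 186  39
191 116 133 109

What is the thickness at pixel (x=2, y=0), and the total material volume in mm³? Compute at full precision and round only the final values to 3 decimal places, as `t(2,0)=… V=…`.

span = t_max - t_min = 3.37 - 0.42 = 2.950
L(2,0) = 27, L_eff = 27/255 = 0.105882
t(2,0) = 3.37 - 2.950·0.105882 = 3.058
Σt over all 6·4 pixels = 45599/1020 ≈ 44.7049020
V = pitch²·Σt = 0.66²·45599/1020 = 19.473

t(2,0)=3.058 V=19.473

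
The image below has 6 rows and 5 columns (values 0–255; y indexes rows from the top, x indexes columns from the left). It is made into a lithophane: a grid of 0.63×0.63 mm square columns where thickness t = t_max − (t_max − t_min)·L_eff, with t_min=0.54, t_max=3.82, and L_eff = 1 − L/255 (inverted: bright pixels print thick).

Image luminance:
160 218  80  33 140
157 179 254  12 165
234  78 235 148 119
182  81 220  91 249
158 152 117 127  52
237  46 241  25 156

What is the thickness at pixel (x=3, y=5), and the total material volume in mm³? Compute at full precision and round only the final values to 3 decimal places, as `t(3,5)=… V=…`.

span = t_max - t_min = 3.82 - 0.54 = 3.280
L(3,5) = 25, L_eff = 1 - 25/255 = 0.901961 (inverted)
t(3,5) = 3.82 - 3.280·0.901961 = 0.862
Σt over all 6·5 pixels = 459647/6375 ≈ 72.1014902
V = pitch²·Σt = 0.63²·459647/6375 = 28.617

t(3,5)=0.862 V=28.617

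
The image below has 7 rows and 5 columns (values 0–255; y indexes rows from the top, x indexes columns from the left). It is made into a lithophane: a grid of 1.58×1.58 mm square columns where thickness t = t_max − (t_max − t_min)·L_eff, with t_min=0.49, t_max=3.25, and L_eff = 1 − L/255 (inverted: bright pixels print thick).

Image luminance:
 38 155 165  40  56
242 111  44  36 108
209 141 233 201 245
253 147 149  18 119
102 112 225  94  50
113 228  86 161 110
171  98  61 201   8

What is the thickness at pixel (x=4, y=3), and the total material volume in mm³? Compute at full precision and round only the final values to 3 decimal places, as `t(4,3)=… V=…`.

span = t_max - t_min = 3.25 - 0.49 = 2.760
L(4,3) = 119, L_eff = 1 - 119/255 = 0.533333 (inverted)
t(4,3) = 3.25 - 2.760·0.533333 = 1.778
Σt over all 7·5 pixels = 112507/1700 ≈ 66.1805882
V = pitch²·Σt = 1.58²·112507/1700 = 165.213

t(4,3)=1.778 V=165.213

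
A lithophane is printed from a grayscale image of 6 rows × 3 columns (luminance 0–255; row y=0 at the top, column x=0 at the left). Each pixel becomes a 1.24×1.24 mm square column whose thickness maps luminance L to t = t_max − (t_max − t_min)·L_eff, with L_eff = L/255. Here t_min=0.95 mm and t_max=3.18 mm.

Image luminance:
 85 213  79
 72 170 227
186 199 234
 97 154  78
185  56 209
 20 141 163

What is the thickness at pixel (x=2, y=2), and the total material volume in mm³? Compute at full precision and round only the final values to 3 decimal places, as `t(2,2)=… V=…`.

t(2,2)=1.134 V=53.482

span = t_max - t_min = 3.18 - 0.95 = 2.230
L(2,2) = 234, L_eff = 234/255 = 0.917647
t(2,2) = 3.18 - 2.230·0.917647 = 1.134
Σt over all 6·3 pixels = 73913/2125 ≈ 34.7825882
V = pitch²·Σt = 1.24²·73913/2125 = 53.482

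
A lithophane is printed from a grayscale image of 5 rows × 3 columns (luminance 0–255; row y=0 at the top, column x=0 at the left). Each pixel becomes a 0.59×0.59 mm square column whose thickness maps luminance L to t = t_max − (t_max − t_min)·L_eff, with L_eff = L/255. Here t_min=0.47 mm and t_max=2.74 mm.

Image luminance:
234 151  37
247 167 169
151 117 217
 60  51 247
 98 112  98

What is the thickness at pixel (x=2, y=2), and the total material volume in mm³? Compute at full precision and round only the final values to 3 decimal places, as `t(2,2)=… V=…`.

t(2,2)=0.808 V=7.626

span = t_max - t_min = 2.74 - 0.47 = 2.270
L(2,2) = 217, L_eff = 217/255 = 0.850980
t(2,2) = 2.74 - 2.270·0.850980 = 0.808
Σt over all 5·3 pixels = 279319/12750 ≈ 21.9073725
V = pitch²·Σt = 0.59²·279319/12750 = 7.626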